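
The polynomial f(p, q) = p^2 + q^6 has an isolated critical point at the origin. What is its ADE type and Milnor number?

The Hessian of f at 0 has rank 1. Corank 1: A-series; mu = 5 gives A_5.

Type A5, Milnor number mu = 5.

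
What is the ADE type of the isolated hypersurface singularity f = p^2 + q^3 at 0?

A_2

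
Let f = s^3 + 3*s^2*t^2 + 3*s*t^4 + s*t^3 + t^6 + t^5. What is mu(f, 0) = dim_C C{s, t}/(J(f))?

7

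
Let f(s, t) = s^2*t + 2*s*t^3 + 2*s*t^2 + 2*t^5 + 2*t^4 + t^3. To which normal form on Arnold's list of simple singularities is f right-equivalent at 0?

The Hessian of f at 0 is [[0, 0], [0, 0]] with rank 0, so corank 2. A Groebner basis of the Jacobian ideal J(f) in C{s,t} is {s^3 - 3*s^2/4 - 5*s*t/2 - 7*t^2/4, s^2*t + s^2/2 + 2*s*t + 3*t^2/2, -s^2/4 + s*t^2 - 3*s*t/2 - 5*t^2/4, s*t + t^3 + t^2}; counting standard monomials gives mu = 6. Corank 2; j^3 = t*(s + t)^2 has shape L^2 M (L != M), so D-series; mu = 6 gives D_6.

D_{6}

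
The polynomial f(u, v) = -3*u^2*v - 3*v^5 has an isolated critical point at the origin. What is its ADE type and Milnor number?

Type D_6, Milnor number mu = 6.

The Hessian of f at 0 has rank 0. Corank 2; j^3 = -3*u^2*v has shape L^2 M (L != M), so D-series; mu = 6 gives D_6.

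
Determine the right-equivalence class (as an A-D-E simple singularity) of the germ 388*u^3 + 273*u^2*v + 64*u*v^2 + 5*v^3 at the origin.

D_{4}

The Hessian of f at 0 has rank 0. Corank 2; j^3 = (4*u + v)*(97*u^2 + 44*u*v + 5*v^2) splits into three distinct lines over C (the quadratic factor has nonzero discriminant), so D_4.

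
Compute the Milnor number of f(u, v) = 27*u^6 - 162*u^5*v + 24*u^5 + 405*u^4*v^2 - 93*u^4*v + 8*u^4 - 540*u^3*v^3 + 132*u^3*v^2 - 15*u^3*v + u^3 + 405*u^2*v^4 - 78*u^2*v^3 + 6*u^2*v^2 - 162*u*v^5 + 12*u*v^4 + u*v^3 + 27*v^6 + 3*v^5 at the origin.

7

The Hessian of f at 0 has rank 0. Corank 2; j^3 = u^3 is a perfect cube, so E-series; the 4-jet and mu = 7 give E_7.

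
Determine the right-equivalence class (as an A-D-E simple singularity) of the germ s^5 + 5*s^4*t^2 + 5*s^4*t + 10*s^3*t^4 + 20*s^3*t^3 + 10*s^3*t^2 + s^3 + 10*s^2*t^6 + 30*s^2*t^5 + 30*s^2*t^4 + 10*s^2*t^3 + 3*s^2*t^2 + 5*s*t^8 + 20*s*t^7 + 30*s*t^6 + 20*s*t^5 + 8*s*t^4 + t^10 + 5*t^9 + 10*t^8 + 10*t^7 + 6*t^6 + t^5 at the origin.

E8

The Hessian of f at 0 is [[0, 0], [0, 0]] with rank 0, so corank 2. A Groebner basis of the Jacobian ideal J(f) in C{s,t} is {-s^2/4 + s*t^3 - s*t^2/2, s^2 + 2*s*t^2 + t^4, s^3, s^2*t + s^2/2 + s*t^2}; counting standard monomials gives mu = 8. Corank 2; j^3 = s^3 is a perfect cube, so E-series; the 5-jet and mu = 8 give E_8.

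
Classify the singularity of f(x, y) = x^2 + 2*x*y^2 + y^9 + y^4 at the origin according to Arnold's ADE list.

A_{8}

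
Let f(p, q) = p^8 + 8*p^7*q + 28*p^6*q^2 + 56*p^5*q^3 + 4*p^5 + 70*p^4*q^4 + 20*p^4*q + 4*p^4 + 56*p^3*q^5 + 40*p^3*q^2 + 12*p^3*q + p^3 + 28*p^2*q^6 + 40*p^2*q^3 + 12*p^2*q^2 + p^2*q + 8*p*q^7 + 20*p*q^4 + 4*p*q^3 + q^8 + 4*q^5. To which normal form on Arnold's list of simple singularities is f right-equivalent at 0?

The Hessian of f at 0 has rank 0. Corank 2; j^3 = p^2*(p + q) has shape L^2 M (L != M), so D-series; mu = 9 gives D_9.

D_9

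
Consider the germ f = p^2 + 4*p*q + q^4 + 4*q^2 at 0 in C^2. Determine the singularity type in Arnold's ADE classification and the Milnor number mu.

The Hessian of f at 0 is [[2, 4], [4, 8]] with rank 1, so corank 1. A Groebner basis of the Jacobian ideal J(f) in C{p,q} is {q^3, p + 2*q}; counting standard monomials gives mu = 3. Corank 1: A-series; mu = 3 gives A_3.

Type A3, Milnor number mu = 3.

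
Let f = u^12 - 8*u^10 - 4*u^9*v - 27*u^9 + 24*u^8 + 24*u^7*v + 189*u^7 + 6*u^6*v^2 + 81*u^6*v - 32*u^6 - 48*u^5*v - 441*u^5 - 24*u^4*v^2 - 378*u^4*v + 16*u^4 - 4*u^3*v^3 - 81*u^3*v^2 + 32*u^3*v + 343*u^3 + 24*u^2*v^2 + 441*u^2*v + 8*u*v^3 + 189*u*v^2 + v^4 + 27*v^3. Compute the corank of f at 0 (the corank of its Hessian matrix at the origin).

Hessian at 0 has rank 0.

2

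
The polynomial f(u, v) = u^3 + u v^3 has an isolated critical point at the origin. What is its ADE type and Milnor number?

Type E_{7}, Milnor number mu = 7.

The Hessian of f at 0 has rank 0. Corank 2; j^3 = u^3 is a perfect cube, so E-series; the 4-jet and mu = 7 give E_7.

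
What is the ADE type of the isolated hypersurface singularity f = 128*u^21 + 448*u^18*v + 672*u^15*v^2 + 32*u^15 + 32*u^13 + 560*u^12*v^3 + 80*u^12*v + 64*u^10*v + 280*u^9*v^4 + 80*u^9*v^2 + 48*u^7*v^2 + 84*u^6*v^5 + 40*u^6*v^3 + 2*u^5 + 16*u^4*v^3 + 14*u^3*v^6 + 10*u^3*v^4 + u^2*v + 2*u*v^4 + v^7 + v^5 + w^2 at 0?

The Hessian of f at 0 has rank 1. Corank 2; j^3 = u^2*v has shape L^2 M (L != M), so D-series; mu = 6 gives D_6.

D_6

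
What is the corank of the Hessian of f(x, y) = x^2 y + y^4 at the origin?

Hessian at 0 has rank 0.

2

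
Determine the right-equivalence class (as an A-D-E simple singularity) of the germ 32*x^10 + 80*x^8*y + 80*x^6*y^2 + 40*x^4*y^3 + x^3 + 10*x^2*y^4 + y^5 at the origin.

E8

The Hessian of f at 0 has rank 0. Corank 2; j^3 = x^3 is a perfect cube, so E-series; the 5-jet and mu = 8 give E_8.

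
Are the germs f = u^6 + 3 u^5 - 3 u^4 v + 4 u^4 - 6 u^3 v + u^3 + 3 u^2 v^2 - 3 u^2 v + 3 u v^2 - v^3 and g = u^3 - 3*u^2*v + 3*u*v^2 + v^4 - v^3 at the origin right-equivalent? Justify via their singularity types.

Yes.

The Hessian of f at 0 has rank 0. Corank 2; j^3 = (u - v)^3 is a perfect cube, so E-series; the 4-jet and mu = 6 give E_6. The Hessian of g at 0 has rank 0. Corank 2; j^3 = (u - v)^3 is a perfect cube, so E-series; the 4-jet and mu = 6 give E_6. Both have type E_6, hence right-equivalent.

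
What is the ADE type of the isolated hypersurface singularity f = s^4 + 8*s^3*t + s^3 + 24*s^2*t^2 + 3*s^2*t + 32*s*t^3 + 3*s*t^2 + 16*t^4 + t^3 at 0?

E6

The Hessian of f at 0 is [[0, 0], [0, 0]] with rank 0, so corank 2. A Groebner basis of the Jacobian ideal J(f) in C{s,t} is {t^4, s*t^2 + 4*t^3/3, s^2 + 2*s*t + t^2}; counting standard monomials gives mu = 6. Corank 2; j^3 = (s + t)^3 is a perfect cube, so E-series; the 4-jet and mu = 6 give E_6.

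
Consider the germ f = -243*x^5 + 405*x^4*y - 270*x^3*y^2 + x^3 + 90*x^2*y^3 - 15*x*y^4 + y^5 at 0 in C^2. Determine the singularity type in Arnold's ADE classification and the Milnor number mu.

The Hessian of f at 0 has rank 0. Corank 2; j^3 = x^3 is a perfect cube, so E-series; the 5-jet and mu = 8 give E_8.

Type E_8, Milnor number mu = 8.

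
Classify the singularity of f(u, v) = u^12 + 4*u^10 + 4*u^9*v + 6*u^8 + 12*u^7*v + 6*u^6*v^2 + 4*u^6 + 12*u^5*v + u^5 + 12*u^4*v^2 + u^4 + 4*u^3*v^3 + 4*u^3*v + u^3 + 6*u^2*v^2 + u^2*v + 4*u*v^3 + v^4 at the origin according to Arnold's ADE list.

D_5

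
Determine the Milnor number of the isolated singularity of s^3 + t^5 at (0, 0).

8

The Hessian of f at 0 is [[0, 0], [0, 0]] with rank 0, so corank 2. A Groebner basis of the Jacobian ideal J(f) in C{s,t} is {t^4, s^2}; counting standard monomials gives mu = 8. Corank 2; j^3 = s^3 is a perfect cube, so E-series; the 5-jet and mu = 8 give E_8.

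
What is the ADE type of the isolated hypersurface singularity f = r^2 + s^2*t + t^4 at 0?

D5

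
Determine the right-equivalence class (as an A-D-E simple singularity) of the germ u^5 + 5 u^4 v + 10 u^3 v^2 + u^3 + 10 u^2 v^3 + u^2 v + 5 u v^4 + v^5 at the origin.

The Hessian of f at 0 is [[0, 0], [0, 0]] with rank 0, so corank 2. A Groebner basis of the Jacobian ideal J(f) in C{u,v} is {-u*v/5 + v^4, u*v^2, u^2 + u*v}; counting standard monomials gives mu = 6. Corank 2; j^3 = u^2*(u + v) has shape L^2 M (L != M), so D-series; mu = 6 gives D_6.

D_6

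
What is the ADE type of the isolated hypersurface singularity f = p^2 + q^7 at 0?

The Hessian of f at 0 has rank 1. Corank 1: A-series; mu = 6 gives A_6.

A_6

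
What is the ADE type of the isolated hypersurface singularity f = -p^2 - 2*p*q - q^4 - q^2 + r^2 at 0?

A_{3}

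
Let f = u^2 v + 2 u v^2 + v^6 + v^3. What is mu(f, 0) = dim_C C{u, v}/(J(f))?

7

The Hessian of f at 0 has rank 0. Corank 2; j^3 = v*(u + v)^2 has shape L^2 M (L != M), so D-series; mu = 7 gives D_7.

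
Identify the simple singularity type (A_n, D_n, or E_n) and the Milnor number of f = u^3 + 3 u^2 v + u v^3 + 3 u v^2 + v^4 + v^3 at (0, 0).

Type E_7, Milnor number mu = 7.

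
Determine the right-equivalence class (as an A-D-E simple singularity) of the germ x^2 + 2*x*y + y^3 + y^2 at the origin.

A_{2}

The Hessian of f at 0 has rank 1. Corank 1: A-series; mu = 2 gives A_2.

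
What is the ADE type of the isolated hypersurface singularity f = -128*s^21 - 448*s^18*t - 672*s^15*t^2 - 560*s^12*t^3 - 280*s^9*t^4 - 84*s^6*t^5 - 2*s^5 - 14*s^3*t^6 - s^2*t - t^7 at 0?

The Hessian of f at 0 has rank 0. Corank 2; j^3 = -s^2*t has shape L^2 M (L != M), so D-series; mu = 8 gives D_8.

D_8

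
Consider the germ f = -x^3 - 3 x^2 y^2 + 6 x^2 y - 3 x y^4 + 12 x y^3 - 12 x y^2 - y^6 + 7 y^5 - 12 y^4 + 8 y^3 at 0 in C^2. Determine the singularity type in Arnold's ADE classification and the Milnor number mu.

Type E_{8}, Milnor number mu = 8.

The Hessian of f at 0 is [[0, 0], [0, 0]] with rank 0, so corank 2. A Groebner basis of the Jacobian ideal J(f) in C{x,y} is {y^4, x^3 - 6*x^2*y - 6*x^2 + 24*x*y + 16*y^3 - 24*y^2, x^2/2 + x*y^2 - 2*x*y - 2*y^3 + 2*y^2}; counting standard monomials gives mu = 8. Corank 2; j^3 = -(x - 2*y)^3 is a perfect cube, so E-series; the 5-jet and mu = 8 give E_8.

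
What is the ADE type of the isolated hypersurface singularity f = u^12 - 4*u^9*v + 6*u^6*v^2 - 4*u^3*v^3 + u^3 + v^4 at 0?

E_{6}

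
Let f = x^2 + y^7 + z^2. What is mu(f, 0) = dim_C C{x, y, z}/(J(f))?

6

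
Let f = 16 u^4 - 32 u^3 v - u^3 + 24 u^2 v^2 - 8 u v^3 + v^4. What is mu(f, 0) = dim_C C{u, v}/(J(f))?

The Hessian of f at 0 has rank 0. Corank 2; j^3 = -u^3 is a perfect cube, so E-series; the 4-jet and mu = 6 give E_6.

6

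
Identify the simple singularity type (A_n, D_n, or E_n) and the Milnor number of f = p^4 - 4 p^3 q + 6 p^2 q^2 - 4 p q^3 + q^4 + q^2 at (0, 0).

Type A_{3}, Milnor number mu = 3.

The Hessian of f at 0 is [[0, 0], [0, 2]] with rank 1, so corank 1. A Groebner basis of the Jacobian ideal J(f) in C{p,q} is {p^3, q}; counting standard monomials gives mu = 3. Corank 1: A-series; mu = 3 gives A_3.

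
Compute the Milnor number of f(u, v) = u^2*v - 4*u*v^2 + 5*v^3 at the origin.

4

The Hessian of f at 0 has rank 0. Corank 2; j^3 = v*(u^2 - 4*u*v + 5*v^2) splits into three distinct lines over C (the quadratic factor has nonzero discriminant), so D_4.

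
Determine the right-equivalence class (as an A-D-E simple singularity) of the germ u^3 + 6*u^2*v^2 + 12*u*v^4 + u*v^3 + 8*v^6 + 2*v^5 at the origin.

The Hessian of f at 0 is [[0, 0], [0, 0]] with rank 0, so corank 2. A Groebner basis of the Jacobian ideal J(f) in C{u,v} is {-u^2/4 + v^4 - v^3/12, u^3, u^2*v + u^2/12 + v^3/36, u^2/2 + u*v^2 + v^3/6}; counting standard monomials gives mu = 7. Corank 2; j^3 = u^3 is a perfect cube, so E-series; the 4-jet and mu = 7 give E_7.

E7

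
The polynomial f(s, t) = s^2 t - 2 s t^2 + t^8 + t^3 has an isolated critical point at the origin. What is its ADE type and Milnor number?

Type D9, Milnor number mu = 9.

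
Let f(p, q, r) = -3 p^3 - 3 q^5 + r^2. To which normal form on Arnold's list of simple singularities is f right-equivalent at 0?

E_8

The Hessian of f at 0 has rank 1. Corank 2; j^3 = -3*p^3 is a perfect cube, so E-series; the 5-jet and mu = 8 give E_8.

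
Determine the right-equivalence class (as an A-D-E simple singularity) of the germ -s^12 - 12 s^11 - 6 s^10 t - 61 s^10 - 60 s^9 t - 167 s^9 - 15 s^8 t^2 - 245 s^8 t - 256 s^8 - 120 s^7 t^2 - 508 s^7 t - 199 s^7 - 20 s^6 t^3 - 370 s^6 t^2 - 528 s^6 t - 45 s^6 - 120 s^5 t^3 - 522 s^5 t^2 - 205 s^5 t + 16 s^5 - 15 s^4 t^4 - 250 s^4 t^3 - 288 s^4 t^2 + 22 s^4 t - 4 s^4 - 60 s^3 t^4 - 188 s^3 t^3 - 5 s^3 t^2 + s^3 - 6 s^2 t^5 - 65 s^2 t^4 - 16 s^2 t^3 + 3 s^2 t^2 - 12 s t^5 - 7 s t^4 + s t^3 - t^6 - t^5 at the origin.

E_7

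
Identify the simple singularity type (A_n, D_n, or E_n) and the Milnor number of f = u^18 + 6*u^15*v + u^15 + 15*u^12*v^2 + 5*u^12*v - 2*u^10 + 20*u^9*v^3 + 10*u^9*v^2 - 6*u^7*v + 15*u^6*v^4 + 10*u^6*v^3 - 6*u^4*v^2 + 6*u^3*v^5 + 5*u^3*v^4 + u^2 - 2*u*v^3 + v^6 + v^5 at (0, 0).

The Hessian of f at 0 is [[2, 0], [0, 0]] with rank 1, so corank 1. A Groebner basis of the Jacobian ideal J(f) in C{u,v} is {-u + v^3, u^2, u*v}; counting standard monomials gives mu = 4. Corank 1: A-series; mu = 4 gives A_4.

Type A_4, Milnor number mu = 4.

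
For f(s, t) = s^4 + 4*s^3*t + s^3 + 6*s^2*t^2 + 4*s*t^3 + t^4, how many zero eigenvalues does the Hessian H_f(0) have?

2

The Hessian at 0 is [[0, 0], [0, 0]] of rank 0; hence corank 2.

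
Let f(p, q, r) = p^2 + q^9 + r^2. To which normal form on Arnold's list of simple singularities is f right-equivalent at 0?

A8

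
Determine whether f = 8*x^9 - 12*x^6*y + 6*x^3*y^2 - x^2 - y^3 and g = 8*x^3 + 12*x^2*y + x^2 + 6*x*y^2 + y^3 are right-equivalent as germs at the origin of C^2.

The Hessian of f at 0 is [[-2, 0], [0, 0]] with rank 1, so corank 1. A Groebner basis of the Jacobian ideal J(f) in C{x,y} is {y^2, x}; counting standard monomials gives mu = 2. Corank 1: A-series; mu = 2 gives A_2. The Hessian of g at 0 is [[2, 0], [0, 0]] with rank 1, so corank 1. A Groebner basis of the Jacobian ideal J(g) in C{x,y} is {y^2, x}; counting standard monomials gives mu = 2. Corank 1: A-series; mu = 2 gives A_2. Both have type A_2, hence right-equivalent.

Yes.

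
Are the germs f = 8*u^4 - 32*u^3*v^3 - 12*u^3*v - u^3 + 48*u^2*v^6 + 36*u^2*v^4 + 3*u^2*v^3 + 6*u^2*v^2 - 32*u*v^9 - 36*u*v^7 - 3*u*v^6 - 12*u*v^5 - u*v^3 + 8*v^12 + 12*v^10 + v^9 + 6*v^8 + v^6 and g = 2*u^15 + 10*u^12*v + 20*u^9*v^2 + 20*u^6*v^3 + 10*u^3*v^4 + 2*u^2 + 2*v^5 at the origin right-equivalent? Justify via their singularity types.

No.

The Hessian of f at 0 has rank 0. Corank 2; j^3 = -u^3 is a perfect cube, so E-series; the 4-jet and mu = 7 give E_7. The Hessian of g at 0 has rank 1. Corank 1: A-series; mu = 4 gives A_4. f is E_7 but g is A_4, hence not right-equivalent.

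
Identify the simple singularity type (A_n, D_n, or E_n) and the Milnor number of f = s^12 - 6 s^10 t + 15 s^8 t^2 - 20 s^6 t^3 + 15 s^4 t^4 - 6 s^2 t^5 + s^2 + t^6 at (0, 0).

Type A_{5}, Milnor number mu = 5.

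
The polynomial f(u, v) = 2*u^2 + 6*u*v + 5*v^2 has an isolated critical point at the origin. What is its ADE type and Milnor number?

The Hessian of f at 0 has rank 2. Corank 0: nondegenerate Morse point, so A_1.

Type A1, Milnor number mu = 1.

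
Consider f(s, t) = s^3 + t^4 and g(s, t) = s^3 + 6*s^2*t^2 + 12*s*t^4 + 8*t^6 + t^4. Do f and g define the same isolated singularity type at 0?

The Hessian of f at 0 is [[0, 0], [0, 0]] with rank 0, so corank 2. A Groebner basis of the Jacobian ideal J(f) in C{s,t} is {t^3, s^2}; counting standard monomials gives mu = 6. Corank 2; j^3 = s^3 is a perfect cube, so E-series; the 4-jet and mu = 6 give E_6. The Hessian of g at 0 is [[0, 0], [0, 0]] with rank 0, so corank 2. A Groebner basis of the Jacobian ideal J(g) in C{s,t} is {s^3, s^2*t, s^2/4 + s*t^2, t^3}; counting standard monomials gives mu = 6. Corank 2; j^3 = s^3 is a perfect cube, so E-series; the 4-jet and mu = 6 give E_6. Both have type E_6, hence right-equivalent.

Yes.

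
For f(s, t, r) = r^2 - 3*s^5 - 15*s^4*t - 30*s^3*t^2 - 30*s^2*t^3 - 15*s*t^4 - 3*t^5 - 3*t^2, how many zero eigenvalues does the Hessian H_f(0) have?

The Hessian at 0 is [[0, 0, 0], [0, -6, 0], [0, 0, 2]] of rank 2; hence corank 1.

1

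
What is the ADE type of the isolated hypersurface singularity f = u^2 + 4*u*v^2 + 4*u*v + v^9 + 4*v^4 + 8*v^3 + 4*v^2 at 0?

A_8

The Hessian of f at 0 is [[2, 4], [4, 8]] with rank 1, so corank 1. A Groebner basis of the Jacobian ideal J(f) in C{u,v} is {u^4 + 8*u^3*v - 12*u^3 - 40*u^2*v + 20*u^2 + 48*u*v - 8*u - 16*v, u/2 + v^2 + v}; counting standard monomials gives mu = 8. Corank 1: A-series; mu = 8 gives A_8.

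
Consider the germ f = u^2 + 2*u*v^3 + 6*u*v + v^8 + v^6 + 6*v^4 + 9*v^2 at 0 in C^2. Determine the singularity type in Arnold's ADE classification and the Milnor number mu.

The Hessian of f at 0 has rank 1. Corank 1: A-series; mu = 7 gives A_7.

Type A7, Milnor number mu = 7.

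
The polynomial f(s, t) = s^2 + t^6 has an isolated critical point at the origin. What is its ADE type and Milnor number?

Type A5, Milnor number mu = 5.

The Hessian of f at 0 is [[2, 0], [0, 0]] with rank 1, so corank 1. A Groebner basis of the Jacobian ideal J(f) in C{s,t} is {t^5, s}; counting standard monomials gives mu = 5. Corank 1: A-series; mu = 5 gives A_5.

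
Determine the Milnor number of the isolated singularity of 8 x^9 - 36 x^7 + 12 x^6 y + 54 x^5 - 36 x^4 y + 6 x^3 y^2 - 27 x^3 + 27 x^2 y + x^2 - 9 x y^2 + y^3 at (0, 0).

2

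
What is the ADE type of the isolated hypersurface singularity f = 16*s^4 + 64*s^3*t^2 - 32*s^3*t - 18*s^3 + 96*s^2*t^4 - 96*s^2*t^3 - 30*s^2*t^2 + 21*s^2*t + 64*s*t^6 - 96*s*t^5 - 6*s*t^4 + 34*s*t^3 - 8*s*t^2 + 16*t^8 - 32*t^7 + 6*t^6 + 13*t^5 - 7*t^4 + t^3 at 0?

D_{5}

The Hessian of f at 0 has rank 0. Corank 2; j^3 = -(2*s - t)*(3*s - t)^2 has shape L^2 M (L != M), so D-series; mu = 5 gives D_5.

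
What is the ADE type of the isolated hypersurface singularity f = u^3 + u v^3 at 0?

E_{7}

The Hessian of f at 0 has rank 0. Corank 2; j^3 = u^3 is a perfect cube, so E-series; the 4-jet and mu = 7 give E_7.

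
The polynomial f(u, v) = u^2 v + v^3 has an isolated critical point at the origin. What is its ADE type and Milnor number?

Type D_4, Milnor number mu = 4.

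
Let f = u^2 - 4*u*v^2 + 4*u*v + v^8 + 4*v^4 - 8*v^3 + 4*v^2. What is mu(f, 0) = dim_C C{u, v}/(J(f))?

7

The Hessian of f at 0 has rank 1. Corank 1: A-series; mu = 7 gives A_7.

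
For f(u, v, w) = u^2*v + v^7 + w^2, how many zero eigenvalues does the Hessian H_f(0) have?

2

Hessian at 0 has rank 1.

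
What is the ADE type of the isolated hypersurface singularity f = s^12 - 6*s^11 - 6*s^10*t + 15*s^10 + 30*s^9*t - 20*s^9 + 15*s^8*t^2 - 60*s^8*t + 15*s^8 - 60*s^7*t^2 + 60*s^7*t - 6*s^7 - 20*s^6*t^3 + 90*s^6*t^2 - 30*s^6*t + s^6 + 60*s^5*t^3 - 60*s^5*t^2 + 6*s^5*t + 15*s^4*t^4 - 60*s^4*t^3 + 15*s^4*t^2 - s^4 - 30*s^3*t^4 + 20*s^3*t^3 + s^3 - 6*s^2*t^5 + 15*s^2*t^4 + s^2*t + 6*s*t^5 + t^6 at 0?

The Hessian of f at 0 is [[0, 0], [0, 0]] with rank 0, so corank 2. A Groebner basis of the Jacobian ideal J(f) in C{s,t} is {-s*t/6 + t^5, s*t^2, s^2 + s*t}; counting standard monomials gives mu = 7. Corank 2; j^3 = s^2*(s + t) has shape L^2 M (L != M), so D-series; mu = 7 gives D_7.

D7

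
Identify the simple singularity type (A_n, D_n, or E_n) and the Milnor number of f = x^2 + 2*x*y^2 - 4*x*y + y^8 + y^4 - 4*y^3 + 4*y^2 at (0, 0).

Type A7, Milnor number mu = 7.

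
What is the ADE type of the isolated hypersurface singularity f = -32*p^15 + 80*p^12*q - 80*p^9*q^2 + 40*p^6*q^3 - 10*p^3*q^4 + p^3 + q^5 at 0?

The Hessian of f at 0 has rank 0. Corank 2; j^3 = p^3 is a perfect cube, so E-series; the 5-jet and mu = 8 give E_8.

E_{8}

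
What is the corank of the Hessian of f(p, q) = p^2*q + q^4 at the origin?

Hessian at 0 has rank 0.

2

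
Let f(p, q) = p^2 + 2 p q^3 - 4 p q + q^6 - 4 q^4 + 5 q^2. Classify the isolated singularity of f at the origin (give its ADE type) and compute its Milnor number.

The Hessian of f at 0 is [[2, -4], [-4, 10]] with rank 2, so corank 0. A Groebner basis of the Jacobian ideal J(f) in C{p,q} is {p, q}; counting standard monomials gives mu = 1. Corank 0: nondegenerate Morse point, so A_1.

Type A_1, Milnor number mu = 1.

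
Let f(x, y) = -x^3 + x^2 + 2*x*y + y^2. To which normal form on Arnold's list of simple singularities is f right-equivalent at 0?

A_2

The Hessian of f at 0 has rank 1. Corank 1: A-series; mu = 2 gives A_2.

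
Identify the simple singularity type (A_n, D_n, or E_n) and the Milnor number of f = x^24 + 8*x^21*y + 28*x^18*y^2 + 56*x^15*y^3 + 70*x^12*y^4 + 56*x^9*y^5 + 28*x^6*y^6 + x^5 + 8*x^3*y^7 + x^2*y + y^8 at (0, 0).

Type D9, Milnor number mu = 9.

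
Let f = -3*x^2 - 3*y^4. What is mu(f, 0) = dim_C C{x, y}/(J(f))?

3

The Hessian of f at 0 has rank 1. Corank 1: A-series; mu = 3 gives A_3.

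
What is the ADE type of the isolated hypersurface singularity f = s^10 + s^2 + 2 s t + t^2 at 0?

A_9

The Hessian of f at 0 has rank 1. Corank 1: A-series; mu = 9 gives A_9.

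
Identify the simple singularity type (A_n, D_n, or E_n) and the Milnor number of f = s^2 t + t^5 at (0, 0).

The Hessian of f at 0 has rank 0. Corank 2; j^3 = s^2*t has shape L^2 M (L != M), so D-series; mu = 6 gives D_6.

Type D_6, Milnor number mu = 6.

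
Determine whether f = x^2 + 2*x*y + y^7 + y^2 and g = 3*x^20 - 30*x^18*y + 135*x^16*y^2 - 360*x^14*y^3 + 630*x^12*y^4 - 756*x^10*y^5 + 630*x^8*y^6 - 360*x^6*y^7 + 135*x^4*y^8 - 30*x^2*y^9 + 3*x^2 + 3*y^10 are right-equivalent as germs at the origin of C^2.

No.

The Hessian of f at 0 is [[2, 2], [2, 2]] with rank 1, so corank 1. A Groebner basis of the Jacobian ideal J(f) in C{x,y} is {y^6, x + y}; counting standard monomials gives mu = 6. Corank 1: A-series; mu = 6 gives A_6. The Hessian of g at 0 is [[6, 0], [0, 0]] with rank 1, so corank 1. A Groebner basis of the Jacobian ideal J(g) in C{x,y} is {y^9, x}; counting standard monomials gives mu = 9. Corank 1: A-series; mu = 9 gives A_9. f is A_6 but g is A_9, hence not right-equivalent.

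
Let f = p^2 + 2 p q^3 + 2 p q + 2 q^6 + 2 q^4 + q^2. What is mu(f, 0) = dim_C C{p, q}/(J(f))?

5

The Hessian of f at 0 is [[2, 2], [2, 2]] with rank 1, so corank 1. A Groebner basis of the Jacobian ideal J(f) in C{p,q} is {p*q^2 - p - q, p + q^3 + q, p^2 + 2*p*q + q^2}; counting standard monomials gives mu = 5. Corank 1: A-series; mu = 5 gives A_5.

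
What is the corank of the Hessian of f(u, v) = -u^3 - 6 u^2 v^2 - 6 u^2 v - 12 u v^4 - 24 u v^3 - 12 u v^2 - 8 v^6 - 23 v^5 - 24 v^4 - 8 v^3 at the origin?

2

Hessian at 0 has rank 0.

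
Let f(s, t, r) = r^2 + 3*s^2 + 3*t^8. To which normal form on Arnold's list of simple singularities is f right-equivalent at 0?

A7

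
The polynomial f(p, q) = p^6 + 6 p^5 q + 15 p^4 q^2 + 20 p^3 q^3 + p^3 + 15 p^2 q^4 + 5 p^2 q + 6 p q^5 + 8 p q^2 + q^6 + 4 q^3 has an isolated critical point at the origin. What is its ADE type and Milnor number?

The Hessian of f at 0 has rank 0. Corank 2; j^3 = (p + q)*(p + 2*q)^2 has shape L^2 M (L != M), so D-series; mu = 7 gives D_7.

Type D7, Milnor number mu = 7.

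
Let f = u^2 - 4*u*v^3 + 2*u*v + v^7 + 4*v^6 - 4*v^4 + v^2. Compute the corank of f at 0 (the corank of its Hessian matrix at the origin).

The Hessian at 0 is [[2, 2], [2, 2]] of rank 1; hence corank 1.

1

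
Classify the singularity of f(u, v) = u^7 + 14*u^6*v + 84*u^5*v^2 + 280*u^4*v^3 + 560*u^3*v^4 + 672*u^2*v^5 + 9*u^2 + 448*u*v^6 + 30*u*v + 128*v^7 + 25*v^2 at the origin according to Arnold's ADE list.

A_{6}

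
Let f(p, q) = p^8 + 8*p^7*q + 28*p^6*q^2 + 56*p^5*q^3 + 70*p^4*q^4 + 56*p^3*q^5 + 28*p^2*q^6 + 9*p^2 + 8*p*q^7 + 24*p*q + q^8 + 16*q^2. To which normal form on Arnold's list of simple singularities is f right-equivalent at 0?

A7

The Hessian of f at 0 is [[18, 24], [24, 32]] with rank 1, so corank 1. A Groebner basis of the Jacobian ideal J(f) in C{p,q} is {q^7, p + 4*q/3}; counting standard monomials gives mu = 7. Corank 1: A-series; mu = 7 gives A_7.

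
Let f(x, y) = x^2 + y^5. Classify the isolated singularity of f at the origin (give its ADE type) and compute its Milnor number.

Type A4, Milnor number mu = 4.

The Hessian of f at 0 is [[2, 0], [0, 0]] with rank 1, so corank 1. A Groebner basis of the Jacobian ideal J(f) in C{x,y} is {y^4, x}; counting standard monomials gives mu = 4. Corank 1: A-series; mu = 4 gives A_4.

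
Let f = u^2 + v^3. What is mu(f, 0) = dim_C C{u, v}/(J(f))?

The Hessian of f at 0 has rank 1. Corank 1: A-series; mu = 2 gives A_2.

2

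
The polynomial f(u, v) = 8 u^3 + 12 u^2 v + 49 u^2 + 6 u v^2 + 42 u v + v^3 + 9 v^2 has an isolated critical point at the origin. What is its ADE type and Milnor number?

Type A2, Milnor number mu = 2.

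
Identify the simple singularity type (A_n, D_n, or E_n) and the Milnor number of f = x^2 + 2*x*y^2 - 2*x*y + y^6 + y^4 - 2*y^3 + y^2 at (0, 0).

Type A_{5}, Milnor number mu = 5.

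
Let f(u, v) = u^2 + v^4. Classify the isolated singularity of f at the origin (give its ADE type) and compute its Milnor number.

The Hessian of f at 0 is [[2, 0], [0, 0]] with rank 1, so corank 1. A Groebner basis of the Jacobian ideal J(f) in C{u,v} is {v^3, u}; counting standard monomials gives mu = 3. Corank 1: A-series; mu = 3 gives A_3.

Type A3, Milnor number mu = 3.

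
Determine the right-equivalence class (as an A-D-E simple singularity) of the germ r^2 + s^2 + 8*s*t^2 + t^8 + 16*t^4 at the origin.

A_{7}

The Hessian of f at 0 has rank 2. Corank 1: A-series; mu = 7 gives A_7.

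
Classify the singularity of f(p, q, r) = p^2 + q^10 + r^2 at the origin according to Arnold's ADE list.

A_{9}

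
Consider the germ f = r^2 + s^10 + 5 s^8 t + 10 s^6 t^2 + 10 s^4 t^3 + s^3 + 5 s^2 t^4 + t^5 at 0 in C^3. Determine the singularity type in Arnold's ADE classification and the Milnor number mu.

Type E8, Milnor number mu = 8.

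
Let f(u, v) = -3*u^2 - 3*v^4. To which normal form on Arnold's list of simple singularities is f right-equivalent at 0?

The Hessian of f at 0 has rank 1. Corank 1: A-series; mu = 3 gives A_3.

A_{3}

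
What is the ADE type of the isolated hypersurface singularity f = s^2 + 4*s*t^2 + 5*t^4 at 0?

The Hessian of f at 0 has rank 1. Corank 1: A-series; mu = 3 gives A_3.

A_{3}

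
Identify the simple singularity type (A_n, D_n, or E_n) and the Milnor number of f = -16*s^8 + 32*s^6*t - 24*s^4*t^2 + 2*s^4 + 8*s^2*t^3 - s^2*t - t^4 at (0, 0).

Type D5, Milnor number mu = 5.

The Hessian of f at 0 has rank 0. Corank 2; j^3 = -s^2*t has shape L^2 M (L != M), so D-series; mu = 5 gives D_5.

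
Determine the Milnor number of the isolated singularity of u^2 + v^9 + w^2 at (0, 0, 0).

8

The Hessian of f at 0 is [[2, 0, 0], [0, 0, 0], [0, 0, 2]] with rank 2, so corank 1. A Groebner basis of the Jacobian ideal J(f) in C{u,v,w} is {v^8, u, w}; counting standard monomials gives mu = 8. Corank 1: A-series; mu = 8 gives A_8.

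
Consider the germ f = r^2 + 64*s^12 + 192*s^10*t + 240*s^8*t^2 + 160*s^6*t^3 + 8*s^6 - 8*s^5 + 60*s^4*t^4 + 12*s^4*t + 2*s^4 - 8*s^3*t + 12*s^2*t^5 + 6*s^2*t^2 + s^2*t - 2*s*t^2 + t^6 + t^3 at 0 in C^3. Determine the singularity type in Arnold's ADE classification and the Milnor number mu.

Type D_{7}, Milnor number mu = 7.

The Hessian of f at 0 is [[0, 0, 0], [0, 0, 0], [0, 0, 2]] with rank 1, so corank 2. A Groebner basis of the Jacobian ideal J(f) in C{s,t,r} is {5*s^2/6 - 53*s*t/24 + t^4 + 13*t^3/12 + 11*t^2/8, s^3 - s^2 + 7*s*t/4 - t^3/2 - 3*t^2/4, s^2*t - s*t/2 + t^2/2, s^2/3 + s*t^2 - 13*s*t/12 - t^3/6 + 3*t^2/4, r}; counting standard monomials gives mu = 7. Corank 2; j^3 = t*(s - t)^2 has shape L^2 M (L != M), so D-series; mu = 7 gives D_7.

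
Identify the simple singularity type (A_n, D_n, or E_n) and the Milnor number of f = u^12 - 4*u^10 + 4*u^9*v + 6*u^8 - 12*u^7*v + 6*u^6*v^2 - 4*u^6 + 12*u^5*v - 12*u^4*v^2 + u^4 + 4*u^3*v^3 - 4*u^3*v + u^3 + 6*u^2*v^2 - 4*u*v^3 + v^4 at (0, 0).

The Hessian of f at 0 has rank 0. Corank 2; j^3 = u^3 is a perfect cube, so E-series; the 4-jet and mu = 6 give E_6.

Type E_6, Milnor number mu = 6.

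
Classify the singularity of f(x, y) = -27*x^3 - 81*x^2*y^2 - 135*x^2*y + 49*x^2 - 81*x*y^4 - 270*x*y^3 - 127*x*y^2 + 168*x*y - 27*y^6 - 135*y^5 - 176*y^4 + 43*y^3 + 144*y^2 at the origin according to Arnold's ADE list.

The Hessian of f at 0 is [[98, 168], [168, 288]] with rank 1, so corank 1. A Groebner basis of the Jacobian ideal J(f) in C{x,y} is {y^2, x + 12*y/7}; counting standard monomials gives mu = 2. Corank 1: A-series; mu = 2 gives A_2.

A_2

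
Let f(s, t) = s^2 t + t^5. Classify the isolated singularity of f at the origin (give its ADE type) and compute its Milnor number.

Type D6, Milnor number mu = 6.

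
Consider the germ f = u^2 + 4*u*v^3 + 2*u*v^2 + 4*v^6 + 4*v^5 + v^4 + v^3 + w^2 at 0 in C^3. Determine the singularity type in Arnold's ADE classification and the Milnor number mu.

Type A_{2}, Milnor number mu = 2.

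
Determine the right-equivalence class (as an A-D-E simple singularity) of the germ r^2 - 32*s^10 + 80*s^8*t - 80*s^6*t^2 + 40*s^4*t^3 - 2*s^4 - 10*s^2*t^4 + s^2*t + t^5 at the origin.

D_6

The Hessian of f at 0 is [[0, 0, 0], [0, 0, 0], [0, 0, 2]] with rank 1, so corank 2. A Groebner basis of the Jacobian ideal J(f) in C{s,t,r} is {s^2/5 + t^4, s^3, s*t, r}; counting standard monomials gives mu = 6. Corank 2; j^3 = s^2*t has shape L^2 M (L != M), so D-series; mu = 6 gives D_6.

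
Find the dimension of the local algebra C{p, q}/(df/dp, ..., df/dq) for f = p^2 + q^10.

9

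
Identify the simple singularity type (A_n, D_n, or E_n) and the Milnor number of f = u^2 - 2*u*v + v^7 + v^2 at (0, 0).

Type A6, Milnor number mu = 6.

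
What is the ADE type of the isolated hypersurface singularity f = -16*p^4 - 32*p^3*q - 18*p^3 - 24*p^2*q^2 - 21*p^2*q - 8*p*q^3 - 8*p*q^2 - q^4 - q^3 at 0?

The Hessian of f at 0 has rank 0. Corank 2; j^3 = -(2*p + q)*(3*p + q)^2 has shape L^2 M (L != M), so D-series; mu = 5 gives D_5.

D_{5}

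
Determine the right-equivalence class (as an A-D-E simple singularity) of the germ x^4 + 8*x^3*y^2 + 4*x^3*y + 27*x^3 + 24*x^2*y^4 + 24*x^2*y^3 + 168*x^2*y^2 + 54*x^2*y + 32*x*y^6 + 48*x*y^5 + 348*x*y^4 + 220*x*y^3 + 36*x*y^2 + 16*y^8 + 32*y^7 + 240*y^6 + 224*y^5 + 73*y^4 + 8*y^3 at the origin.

E_{6}

The Hessian of f at 0 has rank 0. Corank 2; j^3 = (3*x + 2*y)^3 is a perfect cube, so E-series; the 4-jet and mu = 6 give E_6.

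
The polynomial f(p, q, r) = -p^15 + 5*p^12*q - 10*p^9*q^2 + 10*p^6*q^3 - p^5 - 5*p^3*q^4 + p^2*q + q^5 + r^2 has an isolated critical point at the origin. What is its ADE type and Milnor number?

The Hessian of f at 0 is [[0, 0, 0], [0, 0, 0], [0, 0, 2]] with rank 1, so corank 2. A Groebner basis of the Jacobian ideal J(f) in C{p,q,r} is {p^2/5 + q^4, p^3, p*q, r}; counting standard monomials gives mu = 6. Corank 2; j^3 = p^2*q has shape L^2 M (L != M), so D-series; mu = 6 gives D_6.

Type D_6, Milnor number mu = 6.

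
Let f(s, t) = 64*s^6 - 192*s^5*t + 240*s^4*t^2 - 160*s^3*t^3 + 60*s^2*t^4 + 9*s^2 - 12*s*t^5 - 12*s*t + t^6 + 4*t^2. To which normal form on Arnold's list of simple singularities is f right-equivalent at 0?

A5

The Hessian of f at 0 has rank 1. Corank 1: A-series; mu = 5 gives A_5.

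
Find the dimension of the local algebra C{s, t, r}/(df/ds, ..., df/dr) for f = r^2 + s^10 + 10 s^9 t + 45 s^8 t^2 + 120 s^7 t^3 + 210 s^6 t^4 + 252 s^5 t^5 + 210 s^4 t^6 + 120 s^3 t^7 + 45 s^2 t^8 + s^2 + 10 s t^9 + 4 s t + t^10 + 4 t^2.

The Hessian of f at 0 has rank 2. Corank 1: A-series; mu = 9 gives A_9.

9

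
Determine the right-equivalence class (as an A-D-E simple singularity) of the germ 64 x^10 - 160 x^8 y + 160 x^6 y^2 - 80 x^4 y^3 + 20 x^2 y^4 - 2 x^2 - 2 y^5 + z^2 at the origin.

A_4

The Hessian of f at 0 has rank 2. Corank 1: A-series; mu = 4 gives A_4.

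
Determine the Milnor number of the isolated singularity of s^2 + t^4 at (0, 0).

The Hessian of f at 0 has rank 1. Corank 1: A-series; mu = 3 gives A_3.

3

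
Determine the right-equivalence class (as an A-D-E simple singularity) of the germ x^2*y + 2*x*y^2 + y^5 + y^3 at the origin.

The Hessian of f at 0 has rank 0. Corank 2; j^3 = y*(x + y)^2 has shape L^2 M (L != M), so D-series; mu = 6 gives D_6.

D6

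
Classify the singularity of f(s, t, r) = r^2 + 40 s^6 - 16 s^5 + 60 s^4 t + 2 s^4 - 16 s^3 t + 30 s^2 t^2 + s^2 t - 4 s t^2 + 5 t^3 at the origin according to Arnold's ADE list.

The Hessian of f at 0 is [[0, 0, 0], [0, 0, 0], [0, 0, 2]] with rank 1, so corank 2. A Groebner basis of the Jacobian ideal J(f) in C{s,t,r} is {t^3, s^2 - t^2, s*t - 2*t^2, r}; counting standard monomials gives mu = 4. Corank 2; j^3 = t*(s^2 - 4*s*t + 5*t^2) splits into three distinct lines over C (the quadratic factor has nonzero discriminant), so D_4.

D4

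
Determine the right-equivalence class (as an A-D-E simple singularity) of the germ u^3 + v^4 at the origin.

The Hessian of f at 0 has rank 0. Corank 2; j^3 = u^3 is a perfect cube, so E-series; the 4-jet and mu = 6 give E_6.

E6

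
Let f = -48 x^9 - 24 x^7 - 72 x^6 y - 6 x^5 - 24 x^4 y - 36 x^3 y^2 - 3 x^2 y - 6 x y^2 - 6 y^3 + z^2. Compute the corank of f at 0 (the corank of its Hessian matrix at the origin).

2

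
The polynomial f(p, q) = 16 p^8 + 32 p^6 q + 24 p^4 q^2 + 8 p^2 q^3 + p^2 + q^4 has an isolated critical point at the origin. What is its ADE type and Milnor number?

The Hessian of f at 0 has rank 1. Corank 1: A-series; mu = 3 gives A_3.

Type A3, Milnor number mu = 3.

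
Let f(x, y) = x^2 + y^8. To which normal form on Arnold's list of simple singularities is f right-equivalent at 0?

A7

The Hessian of f at 0 has rank 1. Corank 1: A-series; mu = 7 gives A_7.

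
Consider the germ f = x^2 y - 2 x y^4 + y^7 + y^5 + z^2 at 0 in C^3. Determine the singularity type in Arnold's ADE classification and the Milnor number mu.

Type D6, Milnor number mu = 6.

The Hessian of f at 0 has rank 1. Corank 2; j^3 = x^2*y has shape L^2 M (L != M), so D-series; mu = 6 gives D_6.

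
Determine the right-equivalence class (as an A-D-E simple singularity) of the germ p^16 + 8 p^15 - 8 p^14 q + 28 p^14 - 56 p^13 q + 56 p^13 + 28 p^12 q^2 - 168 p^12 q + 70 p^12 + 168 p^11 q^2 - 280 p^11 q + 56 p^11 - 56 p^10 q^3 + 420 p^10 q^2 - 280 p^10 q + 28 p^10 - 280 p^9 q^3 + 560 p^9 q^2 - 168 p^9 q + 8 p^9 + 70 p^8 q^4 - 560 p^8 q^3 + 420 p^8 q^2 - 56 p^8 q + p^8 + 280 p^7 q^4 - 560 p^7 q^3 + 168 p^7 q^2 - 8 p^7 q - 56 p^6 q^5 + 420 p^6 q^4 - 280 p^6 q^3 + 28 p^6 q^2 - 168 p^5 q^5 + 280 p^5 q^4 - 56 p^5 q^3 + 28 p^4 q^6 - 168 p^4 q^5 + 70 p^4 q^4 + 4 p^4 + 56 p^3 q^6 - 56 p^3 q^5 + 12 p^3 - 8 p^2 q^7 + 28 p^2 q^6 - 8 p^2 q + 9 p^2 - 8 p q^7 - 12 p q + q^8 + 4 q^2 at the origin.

A_7

The Hessian of f at 0 has rank 1. Corank 1: A-series; mu = 7 gives A_7.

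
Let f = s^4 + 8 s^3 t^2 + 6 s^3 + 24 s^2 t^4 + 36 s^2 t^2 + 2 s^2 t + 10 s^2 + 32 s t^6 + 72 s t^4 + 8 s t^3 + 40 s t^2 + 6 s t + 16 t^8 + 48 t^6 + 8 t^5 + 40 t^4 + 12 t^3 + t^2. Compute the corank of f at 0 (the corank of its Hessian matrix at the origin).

0

Hessian at 0 has rank 2.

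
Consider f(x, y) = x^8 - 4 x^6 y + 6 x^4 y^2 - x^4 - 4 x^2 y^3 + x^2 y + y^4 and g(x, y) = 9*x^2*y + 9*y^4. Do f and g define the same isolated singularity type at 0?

The Hessian of f at 0 has rank 0. Corank 2; j^3 = x^2*y has shape L^2 M (L != M), so D-series; mu = 5 gives D_5. The Hessian of g at 0 has rank 0. Corank 2; j^3 = 9*x^2*y has shape L^2 M (L != M), so D-series; mu = 5 gives D_5. Both have type D_5, hence right-equivalent.

Yes.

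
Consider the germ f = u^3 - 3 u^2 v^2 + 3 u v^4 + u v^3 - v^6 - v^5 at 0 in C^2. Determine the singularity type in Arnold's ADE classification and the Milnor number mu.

Type E7, Milnor number mu = 7.

The Hessian of f at 0 has rank 0. Corank 2; j^3 = u^3 is a perfect cube, so E-series; the 4-jet and mu = 7 give E_7.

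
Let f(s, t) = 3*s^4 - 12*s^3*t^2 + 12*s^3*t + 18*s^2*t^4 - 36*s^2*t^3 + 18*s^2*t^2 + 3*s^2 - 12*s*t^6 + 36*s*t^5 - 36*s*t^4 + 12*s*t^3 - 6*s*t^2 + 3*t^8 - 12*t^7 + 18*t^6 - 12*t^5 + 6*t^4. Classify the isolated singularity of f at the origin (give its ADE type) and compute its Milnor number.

Type A3, Milnor number mu = 3.

The Hessian of f at 0 has rank 1. Corank 1: A-series; mu = 3 gives A_3.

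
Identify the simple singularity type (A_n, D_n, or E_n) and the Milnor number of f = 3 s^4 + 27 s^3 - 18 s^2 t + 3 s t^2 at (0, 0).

Type D_{5}, Milnor number mu = 5.

The Hessian of f at 0 is [[0, 0], [0, 0]] with rank 0, so corank 2. A Groebner basis of the Jacobian ideal J(f) in C{s,t} is {s*t^2 - 27*s*t/4 + 9*t^2/4, -81*s*t/4 + t^3 + 27*t^2/4, s^2 - s*t/3}; counting standard monomials gives mu = 5. Corank 2; j^3 = 3*s*(3*s - t)^2 has shape L^2 M (L != M), so D-series; mu = 5 gives D_5.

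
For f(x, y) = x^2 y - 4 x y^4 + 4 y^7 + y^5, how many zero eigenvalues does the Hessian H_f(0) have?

2

Hessian at 0 has rank 0.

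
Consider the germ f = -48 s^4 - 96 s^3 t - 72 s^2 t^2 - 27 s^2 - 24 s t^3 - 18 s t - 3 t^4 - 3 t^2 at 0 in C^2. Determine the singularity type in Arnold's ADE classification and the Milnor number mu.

Type A3, Milnor number mu = 3.

The Hessian of f at 0 has rank 1. Corank 1: A-series; mu = 3 gives A_3.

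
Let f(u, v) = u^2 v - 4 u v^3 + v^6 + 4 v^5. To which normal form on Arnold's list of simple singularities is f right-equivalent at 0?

D7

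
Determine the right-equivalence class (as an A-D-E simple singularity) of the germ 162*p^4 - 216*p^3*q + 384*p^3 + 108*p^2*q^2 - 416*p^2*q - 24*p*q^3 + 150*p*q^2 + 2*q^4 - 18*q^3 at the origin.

D5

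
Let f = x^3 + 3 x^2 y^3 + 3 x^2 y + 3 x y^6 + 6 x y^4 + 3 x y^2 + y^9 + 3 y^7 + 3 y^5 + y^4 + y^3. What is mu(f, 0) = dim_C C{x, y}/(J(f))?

The Hessian of f at 0 has rank 0. Corank 2; j^3 = (x + y)^3 is a perfect cube, so E-series; the 4-jet and mu = 6 give E_6.

6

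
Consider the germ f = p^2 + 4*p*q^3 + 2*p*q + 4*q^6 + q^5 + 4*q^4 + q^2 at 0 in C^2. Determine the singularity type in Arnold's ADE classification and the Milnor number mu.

The Hessian of f at 0 has rank 1. Corank 1: A-series; mu = 4 gives A_4.

Type A_4, Milnor number mu = 4.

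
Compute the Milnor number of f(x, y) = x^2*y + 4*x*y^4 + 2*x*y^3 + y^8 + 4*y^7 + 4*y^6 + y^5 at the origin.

The Hessian of f at 0 is [[0, 0], [0, 0]] with rank 0, so corank 2. A Groebner basis of the Jacobian ideal J(f) in C{x,y} is {x^2*y^2 - x^2*y/2 + x^2/4 + x*y^2/4, x^2*y/3 + x^2/6 + x*y^3 + x*y/12 + y^3/12, x*y/2 + y^4 + y^3/2, x^3 + 2*x^2*y/3 - 5*x^2/12 - x*y^2/2 + x*y/24 + y^3/24}; counting standard monomials gives mu = 9. Corank 2; j^3 = x^2*y has shape L^2 M (L != M), so D-series; mu = 9 gives D_9.

9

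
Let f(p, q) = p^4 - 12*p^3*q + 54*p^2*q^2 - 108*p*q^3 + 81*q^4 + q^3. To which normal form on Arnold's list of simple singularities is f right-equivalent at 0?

The Hessian of f at 0 has rank 0. Corank 2; j^3 = q^3 is a perfect cube, so E-series; the 4-jet and mu = 6 give E_6.

E_{6}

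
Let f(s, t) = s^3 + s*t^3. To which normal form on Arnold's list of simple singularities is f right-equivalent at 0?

E_{7}

The Hessian of f at 0 has rank 0. Corank 2; j^3 = s^3 is a perfect cube, so E-series; the 4-jet and mu = 7 give E_7.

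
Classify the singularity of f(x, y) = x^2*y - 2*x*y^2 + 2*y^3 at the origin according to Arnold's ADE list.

D_4

The Hessian of f at 0 has rank 0. Corank 2; j^3 = y*(x^2 - 2*x*y + 2*y^2) splits into three distinct lines over C (the quadratic factor has nonzero discriminant), so D_4.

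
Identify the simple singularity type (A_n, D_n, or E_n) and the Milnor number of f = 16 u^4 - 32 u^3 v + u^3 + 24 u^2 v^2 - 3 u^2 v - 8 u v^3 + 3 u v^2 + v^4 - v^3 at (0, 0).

Type E_{6}, Milnor number mu = 6.

The Hessian of f at 0 has rank 0. Corank 2; j^3 = (u - v)^3 is a perfect cube, so E-series; the 4-jet and mu = 6 give E_6.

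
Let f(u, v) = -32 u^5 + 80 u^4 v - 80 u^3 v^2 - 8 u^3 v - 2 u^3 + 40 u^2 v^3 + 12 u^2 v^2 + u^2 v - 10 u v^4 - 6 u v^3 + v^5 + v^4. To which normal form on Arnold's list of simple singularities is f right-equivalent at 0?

D_5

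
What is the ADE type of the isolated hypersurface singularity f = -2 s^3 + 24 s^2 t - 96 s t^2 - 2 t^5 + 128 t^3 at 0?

E8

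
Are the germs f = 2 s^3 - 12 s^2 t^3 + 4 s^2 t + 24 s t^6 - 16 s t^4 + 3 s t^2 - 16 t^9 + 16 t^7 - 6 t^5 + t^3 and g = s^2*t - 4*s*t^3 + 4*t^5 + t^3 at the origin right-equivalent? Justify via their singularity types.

Yes.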